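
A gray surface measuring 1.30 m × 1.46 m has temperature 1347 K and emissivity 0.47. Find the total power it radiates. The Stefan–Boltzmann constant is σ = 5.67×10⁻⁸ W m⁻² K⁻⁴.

P ≈ 1.67×10^5 W

A = 1.30 × 1.46 = 1.90 m².
P = εσAT⁴ = 0.47 × 5.67×10⁻⁸ × 1.90 × (1347)⁴ = 0.47 × 5.67×10⁻⁸ × 1.90 × 3.29×10^12.
P = 1.67×10^5 W.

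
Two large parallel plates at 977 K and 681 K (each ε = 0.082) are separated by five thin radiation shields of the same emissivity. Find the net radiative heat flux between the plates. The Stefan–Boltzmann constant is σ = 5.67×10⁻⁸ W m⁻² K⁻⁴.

Each of the 6 gaps contributes resistance (2/ε − 1) = 2/0.082 − 1 = 23.39; total = 140.3.
q = σ(T₁⁴ − T₂⁴) / 140.3 = 5.67×10⁻⁸ × 6.96×10^11 / 140.3 = 281 W/m².

q ≈ 281 W/m²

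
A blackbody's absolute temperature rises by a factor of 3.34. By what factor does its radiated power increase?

P ∝ T⁴, so the power scales as (3.34)⁴ = 124.

factor ≈ 124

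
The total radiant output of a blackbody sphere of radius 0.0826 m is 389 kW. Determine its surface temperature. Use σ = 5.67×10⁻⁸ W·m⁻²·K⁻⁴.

A = 4πr² = 4π × (0.0826)² = 0.0857 m².
From P = σAT⁴, T = (P / σA)^(1/4) = (3.89×10^5 / (5.67×10⁻⁸ × 0.0857))^(1/4).
T = (8.00×10^13)^(1/4) = 2990 K.

T ≈ 2990 K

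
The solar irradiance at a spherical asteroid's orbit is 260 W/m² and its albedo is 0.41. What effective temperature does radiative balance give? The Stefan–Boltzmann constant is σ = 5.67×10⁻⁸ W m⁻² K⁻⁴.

T ≈ 161 K

Power absorbed = (1−a)S·πR²; power emitted = 4πR²σT⁴. Equating and cancelling πR²:
T = ((1−a)S / 4σ)^(1/4) = (153 / (4 × 5.67×10⁻⁸))^(1/4) = (6.76×10^8)^(1/4).
T = 161 K.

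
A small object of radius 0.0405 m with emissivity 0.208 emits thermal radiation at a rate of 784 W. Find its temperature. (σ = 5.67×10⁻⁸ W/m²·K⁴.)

A = 4πr² = 4π × (0.0405)² = 0.0206 m².
From P = εσAT⁴, T = (P / εσA)^(1/4) = (784 / (0.208 × 5.67×10⁻⁸ × 0.0206))^(1/4).
T = (3.23×10^12)^(1/4) = 1340 K.

T ≈ 1340 K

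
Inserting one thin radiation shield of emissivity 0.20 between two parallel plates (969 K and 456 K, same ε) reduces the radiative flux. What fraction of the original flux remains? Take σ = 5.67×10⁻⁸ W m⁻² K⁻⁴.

ratio ≈ 0.500

With N identical shields there are N+1 = 2 gaps in series, each with the same radiative resistance, so the flux falls to 1/(N+1) of its unshielded value.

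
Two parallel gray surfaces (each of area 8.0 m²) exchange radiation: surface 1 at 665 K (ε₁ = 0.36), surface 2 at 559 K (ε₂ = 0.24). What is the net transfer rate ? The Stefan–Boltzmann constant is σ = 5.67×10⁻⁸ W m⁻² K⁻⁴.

For two large parallel gray plates, q = σ(T₁⁴ − T₂⁴) / (1/ε₁ + 1/ε₂ − 1).
1/ε₁ + 1/ε₂ − 1 = 1/0.36 + 1/0.24 − 1 = 5.944.
T₁⁴ − T₂⁴ = 1.96×10^11 − 9.76×10^10 = 9.79×10^10 K⁴.
q = 5.67×10⁻⁸ × 9.79×10^10 / 5.944 = 934 W/m².
Q = q·A = 934 × 8.0 = 7470 W.

Q ≈ 7470 W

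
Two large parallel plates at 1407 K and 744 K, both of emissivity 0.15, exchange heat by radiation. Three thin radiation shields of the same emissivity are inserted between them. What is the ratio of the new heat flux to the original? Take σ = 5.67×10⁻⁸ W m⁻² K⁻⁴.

ratio ≈ 0.250

With N identical shields there are N+1 = 4 gaps in series, each with the same radiative resistance, so the flux falls to 1/(N+1) of its unshielded value.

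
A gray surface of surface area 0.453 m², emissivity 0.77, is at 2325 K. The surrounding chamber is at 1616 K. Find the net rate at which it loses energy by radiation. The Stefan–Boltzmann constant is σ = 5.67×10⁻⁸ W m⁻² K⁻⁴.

Q = εσA(T⁴ − T_s⁴). T⁴ − T_s⁴ = (2325)⁴ − (1616)⁴ = 2.92×10^13 − 6.82×10^12 = 2.24×10^13 K⁴.
Q = 0.77 × 5.67×10⁻⁸ × 0.453 × 2.24×10^13 = 4.43×10^5 W.

Q ≈ 4.43×10^5 W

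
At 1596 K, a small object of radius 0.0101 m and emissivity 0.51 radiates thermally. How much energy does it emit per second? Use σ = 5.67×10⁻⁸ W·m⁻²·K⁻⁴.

A = 4πr² = 4π × (0.0101)² = 1.28×10^-3 m².
Stefan–Boltzmann: P = εσAT⁴ = 0.51 × 5.67×10⁻⁸ × 1.28×10^-3 × (1596)⁴ = 0.51 × 5.67×10⁻⁸ × 1.28×10^-3 × 6.49×10^12.
P = 241 W.

P ≈ 241 W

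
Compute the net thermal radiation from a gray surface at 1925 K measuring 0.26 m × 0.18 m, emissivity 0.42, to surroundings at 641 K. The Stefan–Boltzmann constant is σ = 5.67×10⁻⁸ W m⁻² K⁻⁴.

Q ≈ 15100 W

A = 0.26 × 0.18 = 0.0468 m².
Q = εσA(T⁴ − T_s⁴). T⁴ − T_s⁴ = (1925)⁴ − (641)⁴ = 1.37×10^13 − 1.69×10^11 = 1.36×10^13 K⁴.
Q = 0.42 × 5.67×10⁻⁸ × 0.0468 × 1.36×10^13 = 15100 W.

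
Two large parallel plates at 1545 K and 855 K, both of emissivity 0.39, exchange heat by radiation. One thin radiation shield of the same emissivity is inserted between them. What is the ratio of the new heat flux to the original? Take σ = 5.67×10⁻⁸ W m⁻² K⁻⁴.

With N identical shields there are N+1 = 2 gaps in series, each with the same radiative resistance, so the flux falls to 1/(N+1) of its unshielded value.

ratio ≈ 0.500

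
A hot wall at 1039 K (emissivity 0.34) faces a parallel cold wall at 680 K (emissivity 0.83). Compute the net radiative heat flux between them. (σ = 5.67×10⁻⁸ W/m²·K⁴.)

q ≈ 17100 W/m²

For two large parallel gray plates, q = σ(T₁⁴ − T₂⁴) / (1/ε₁ + 1/ε₂ − 1).
1/ε₁ + 1/ε₂ − 1 = 1/0.34 + 1/0.83 − 1 = 3.146.
T₁⁴ − T₂⁴ = 1.17×10^12 − 2.14×10^11 = 9.52×10^11 K⁴.
q = 5.67×10⁻⁸ × 9.52×10^11 / 3.146 = 17100 W/m².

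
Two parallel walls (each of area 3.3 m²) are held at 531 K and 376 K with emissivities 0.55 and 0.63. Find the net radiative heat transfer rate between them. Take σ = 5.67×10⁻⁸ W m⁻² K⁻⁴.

For two large parallel gray plates, q = σ(T₁⁴ − T₂⁴) / (1/ε₁ + 1/ε₂ − 1).
1/ε₁ + 1/ε₂ − 1 = 1/0.55 + 1/0.63 − 1 = 2.405.
T₁⁴ − T₂⁴ = 7.95×10^10 − 2.00×10^10 = 5.95×10^10 K⁴.
q = 5.67×10⁻⁸ × 5.95×10^10 / 2.405 = 1400 W/m².
Q = q·A = 1400 × 3.3 = 4630 W.

Q ≈ 4630 W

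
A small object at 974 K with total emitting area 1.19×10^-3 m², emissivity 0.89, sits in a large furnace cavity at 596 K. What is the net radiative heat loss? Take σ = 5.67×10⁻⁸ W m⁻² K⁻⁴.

Q ≈ 46.5 W

Q = εσA(T⁴ − T_s⁴). T⁴ − T_s⁴ = (974)⁴ − (596)⁴ = 9.00×10^11 − 1.26×10^11 = 7.74×10^11 K⁴.
Q = 0.89 × 5.67×10⁻⁸ × 1.19×10^-3 × 7.74×10^11 = 46.5 W.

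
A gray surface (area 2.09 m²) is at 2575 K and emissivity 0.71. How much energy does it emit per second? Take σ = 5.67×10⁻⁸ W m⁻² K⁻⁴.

Stefan–Boltzmann: P = εσAT⁴ = 0.71 × 5.67×10⁻⁸ × 2.09 × (2575)⁴ = 0.71 × 5.67×10⁻⁸ × 2.09 × 4.40×10^13.
P = 3.70×10^6 W.

P ≈ 3.70×10^6 W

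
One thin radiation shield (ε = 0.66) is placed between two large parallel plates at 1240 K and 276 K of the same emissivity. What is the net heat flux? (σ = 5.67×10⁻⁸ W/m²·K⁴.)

q ≈ 32900 W/m²

Each of the 2 gaps contributes resistance (2/ε − 1) = 2/0.66 − 1 = 2.030; total = 4.061.
q = σ(T₁⁴ − T₂⁴) / 4.061 = 5.67×10⁻⁸ × 2.36×10^12 / 4.061 = 32900 W/m².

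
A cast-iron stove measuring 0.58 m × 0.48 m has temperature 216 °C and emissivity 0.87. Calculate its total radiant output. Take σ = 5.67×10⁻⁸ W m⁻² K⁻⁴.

P ≈ 785 W

A = 0.58 × 0.48 = 0.278 m².
216 °C = 489 K.
Stefan–Boltzmann: P = εσAT⁴ = 0.87 × 5.67×10⁻⁸ × 0.278 × (489)⁴ = 0.87 × 5.67×10⁻⁸ × 0.278 × 5.72×10^10.
P = 785 W.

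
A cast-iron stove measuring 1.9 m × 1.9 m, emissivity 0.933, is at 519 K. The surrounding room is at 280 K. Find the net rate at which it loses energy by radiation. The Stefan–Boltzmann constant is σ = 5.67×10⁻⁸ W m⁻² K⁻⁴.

A = 1.9 × 1.9 = 3.61 m².
Q = εσA(T⁴ − T_s⁴). T⁴ − T_s⁴ = (519)⁴ − (280)⁴ = 7.26×10^10 − 6.15×10^9 = 6.64×10^10 K⁴.
Q = 0.933 × 5.67×10⁻⁸ × 3.61 × 6.64×10^10 = 12700 W.

Q ≈ 12700 W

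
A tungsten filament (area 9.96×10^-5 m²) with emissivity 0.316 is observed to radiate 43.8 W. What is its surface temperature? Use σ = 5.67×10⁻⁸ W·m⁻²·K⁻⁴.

From P = εσAT⁴, T = (P / εσA)^(1/4) = (43.8 / (0.316 × 5.67×10⁻⁸ × 9.96×10^-5))^(1/4).
T = (2.45×10^13)^(1/4) = 2230 K.

T ≈ 2230 K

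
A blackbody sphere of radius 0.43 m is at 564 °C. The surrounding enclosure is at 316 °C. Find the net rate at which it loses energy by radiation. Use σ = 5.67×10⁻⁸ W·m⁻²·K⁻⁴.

Q ≈ 48800 W

A = 4πr² = 4π × (0.43)² = 2.32 m².
Convert: 564 °C = 837 K; 316 °C = 589 K.
Q = σA(T⁴ − T_s⁴). T⁴ − T_s⁴ = (837)⁴ − (589)⁴ = 4.91×10^11 − 1.20×10^11 = 3.70×10^11 K⁴.
Q = 5.67×10⁻⁸ × 2.32 × 3.70×10^11 = 48800 W.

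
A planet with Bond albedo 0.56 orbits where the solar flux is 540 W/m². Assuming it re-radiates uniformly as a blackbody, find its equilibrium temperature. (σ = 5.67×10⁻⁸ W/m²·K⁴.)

Power absorbed = (1−a)S·πR²; power emitted = 4πR²σT⁴. Equating and cancelling πR²:
T = ((1−a)S / 4σ)^(1/4) = (238 / (4 × 5.67×10⁻⁸))^(1/4) = (1.05×10^9)^(1/4).
T = 180 K.

T ≈ 180 K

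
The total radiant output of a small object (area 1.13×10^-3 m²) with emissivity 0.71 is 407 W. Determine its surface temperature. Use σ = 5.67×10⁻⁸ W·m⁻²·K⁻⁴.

T ≈ 1730 K

From P = εσAT⁴, T = (P / εσA)^(1/4) = (407 / (0.71 × 5.67×10⁻⁸ × 1.13×10^-3))^(1/4).
T = (8.95×10^12)^(1/4) = 1730 K.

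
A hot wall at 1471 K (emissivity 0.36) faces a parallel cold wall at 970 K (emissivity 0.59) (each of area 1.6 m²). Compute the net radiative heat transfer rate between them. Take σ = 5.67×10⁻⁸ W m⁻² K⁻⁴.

For two large parallel gray plates, q = σ(T₁⁴ − T₂⁴) / (1/ε₁ + 1/ε₂ − 1).
1/ε₁ + 1/ε₂ − 1 = 1/0.36 + 1/0.59 − 1 = 3.473.
T₁⁴ − T₂⁴ = 4.68×10^12 − 8.85×10^11 = 3.80×10^12 K⁴.
q = 5.67×10⁻⁸ × 3.80×10^12 / 3.473 = 62000 W/m².
Q = q·A = 62000 × 1.6 = 99200 W.

Q ≈ 99200 W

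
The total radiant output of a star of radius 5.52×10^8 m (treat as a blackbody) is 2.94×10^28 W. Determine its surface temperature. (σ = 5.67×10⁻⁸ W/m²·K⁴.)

A = 4πr² = 4π × (5.52×10^8)² = 3.83×10^18 m².
From P = σAT⁴, T = (P / σA)^(1/4) = (2.94×10^28 / (5.67×10⁻⁸ × 3.83×10^18))^(1/4).
T = (1.35×10^17)^(1/4) = 19200 K.

T ≈ 19200 K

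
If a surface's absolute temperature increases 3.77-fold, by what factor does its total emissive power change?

P ∝ T⁴, so the power scales as (3.77)⁴ = 202.

factor ≈ 202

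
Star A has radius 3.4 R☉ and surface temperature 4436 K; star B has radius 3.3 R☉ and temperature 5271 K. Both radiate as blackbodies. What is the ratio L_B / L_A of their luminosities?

L = 4πR²σT⁴ ∝ R²T⁴, so L_B/L_A = (3.3/3.4)² × (5271/4436)⁴ = 0.942 × 1.99 = 1.88.

L_B/L_A ≈ 1.88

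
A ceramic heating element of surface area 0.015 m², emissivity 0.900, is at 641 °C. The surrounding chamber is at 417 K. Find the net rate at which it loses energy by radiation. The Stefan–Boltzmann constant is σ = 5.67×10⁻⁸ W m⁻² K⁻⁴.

Q ≈ 511 W

Convert: 641 °C = 914 K.
Q = εσA(T⁴ − T_s⁴). T⁴ − T_s⁴ = (914)⁴ − (417)⁴ = 6.98×10^11 − 3.02×10^10 = 6.68×10^11 K⁴.
Q = 0.900 × 5.67×10⁻⁸ × 0.0150 × 6.68×10^11 = 511 W.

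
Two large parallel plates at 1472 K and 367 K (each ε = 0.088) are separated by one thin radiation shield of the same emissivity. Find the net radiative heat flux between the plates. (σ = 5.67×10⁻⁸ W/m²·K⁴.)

q ≈ 6100 W/m²

Each of the 2 gaps contributes resistance (2/ε − 1) = 2/0.088 − 1 = 21.73; total = 43.45.
q = σ(T₁⁴ − T₂⁴) / 43.45 = 5.67×10⁻⁸ × 4.68×10^12 / 43.45 = 6100 W/m².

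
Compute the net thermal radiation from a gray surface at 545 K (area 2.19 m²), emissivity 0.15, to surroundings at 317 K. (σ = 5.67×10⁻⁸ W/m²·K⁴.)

Q = εσA(T⁴ − T_s⁴). T⁴ − T_s⁴ = (545)⁴ − (317)⁴ = 8.82×10^10 − 1.01×10^10 = 7.81×10^10 K⁴.
Q = 0.15 × 5.67×10⁻⁸ × 2.19 × 7.81×10^10 = 1460 W.

Q ≈ 1460 W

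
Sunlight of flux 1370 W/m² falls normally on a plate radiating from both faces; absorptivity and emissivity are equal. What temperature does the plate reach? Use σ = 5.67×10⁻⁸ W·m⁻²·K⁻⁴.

T ≈ 332 K

Absorbed flux αS = emitted flux 2εσT⁴ per unit area; with α = ε this gives T = (S/2σ)^(1/4).
T = (1370 / (2 × 5.67×10⁻⁸))^(1/4) = (1.21×10^10)^(1/4).
T = 332 K.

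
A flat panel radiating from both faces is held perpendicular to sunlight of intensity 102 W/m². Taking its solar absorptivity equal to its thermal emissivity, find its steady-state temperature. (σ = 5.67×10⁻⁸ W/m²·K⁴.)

T ≈ 173 K

Absorbed flux αS = emitted flux 2εσT⁴ per unit area; with α = ε this gives T = (S/2σ)^(1/4).
T = (102 / (2 × 5.67×10⁻⁸))^(1/4) = (8.99×10^8)^(1/4).
T = 173 K.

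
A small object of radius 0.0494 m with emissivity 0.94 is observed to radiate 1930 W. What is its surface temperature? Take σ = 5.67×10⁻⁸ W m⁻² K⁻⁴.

A = 4πr² = 4π × (0.0494)² = 0.0307 m².
From P = εσAT⁴, T = (P / εσA)^(1/4) = (1930 / (0.94 × 5.67×10⁻⁸ × 0.0307))^(1/4).
T = (1.18×10^12)^(1/4) = 1040 K.

T ≈ 1040 K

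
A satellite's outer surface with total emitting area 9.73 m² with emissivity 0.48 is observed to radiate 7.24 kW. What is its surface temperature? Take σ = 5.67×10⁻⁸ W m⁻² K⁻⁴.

T ≈ 407 K

From P = εσAT⁴, T = (P / εσA)^(1/4) = (7240 / (0.48 × 5.67×10⁻⁸ × 9.73))^(1/4).
T = (2.73×10^10)^(1/4) = 407 K.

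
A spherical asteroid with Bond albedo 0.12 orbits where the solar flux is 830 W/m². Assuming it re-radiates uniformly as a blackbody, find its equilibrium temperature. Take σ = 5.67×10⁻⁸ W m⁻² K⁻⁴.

Power absorbed = (1−a)S·πR²; power emitted = 4πR²σT⁴. Equating and cancelling πR²:
T = ((1−a)S / 4σ)^(1/4) = (730 / (4 × 5.67×10⁻⁸))^(1/4) = (3.22×10^9)^(1/4).
T = 238 K.

T ≈ 238 K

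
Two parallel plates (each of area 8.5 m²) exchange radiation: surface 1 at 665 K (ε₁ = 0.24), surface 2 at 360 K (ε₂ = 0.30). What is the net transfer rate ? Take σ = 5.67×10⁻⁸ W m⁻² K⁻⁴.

Q ≈ 13300 W

For two large parallel gray plates, q = σ(T₁⁴ − T₂⁴) / (1/ε₁ + 1/ε₂ − 1).
1/ε₁ + 1/ε₂ − 1 = 1/0.24 + 1/0.30 − 1 = 6.500.
T₁⁴ − T₂⁴ = 1.96×10^11 − 1.68×10^10 = 1.79×10^11 K⁴.
q = 5.67×10⁻⁸ × 1.79×10^11 / 6.500 = 1560 W/m².
Q = q·A = 1560 × 8.5 = 13300 W.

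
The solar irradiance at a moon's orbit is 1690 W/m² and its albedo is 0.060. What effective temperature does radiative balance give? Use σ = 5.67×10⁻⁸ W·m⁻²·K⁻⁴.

T ≈ 289 K

Power absorbed = (1−a)S·πR²; power emitted = 4πR²σT⁴. Equating and cancelling πR²:
T = ((1−a)S / 4σ)^(1/4) = (1590 / (4 × 5.67×10⁻⁸))^(1/4) = (7.00×10^9)^(1/4).
T = 289 K.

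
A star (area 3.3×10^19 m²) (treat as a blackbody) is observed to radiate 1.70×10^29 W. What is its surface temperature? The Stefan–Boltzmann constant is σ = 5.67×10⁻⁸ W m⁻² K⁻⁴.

From P = σAT⁴, T = (P / σA)^(1/4) = (1.70×10^29 / (5.67×10⁻⁸ × 3.30×10^19))^(1/4).
T = (9.09×10^16)^(1/4) = 17400 K.

T ≈ 17400 K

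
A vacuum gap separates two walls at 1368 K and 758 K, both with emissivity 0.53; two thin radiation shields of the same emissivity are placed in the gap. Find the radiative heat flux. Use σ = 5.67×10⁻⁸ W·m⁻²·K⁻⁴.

Each of the 3 gaps contributes resistance (2/ε − 1) = 2/0.53 − 1 = 2.774; total = 8.321.
q = σ(T₁⁴ − T₂⁴) / 8.321 = 5.67×10⁻⁸ × 3.17×10^12 / 8.321 = 21600 W/m².

q ≈ 21600 W/m²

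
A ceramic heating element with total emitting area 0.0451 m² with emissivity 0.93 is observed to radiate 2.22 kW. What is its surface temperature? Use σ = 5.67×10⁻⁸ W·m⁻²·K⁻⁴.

T ≈ 983 K

From P = εσAT⁴, T = (P / εσA)^(1/4) = (2220 / (0.93 × 5.67×10⁻⁸ × 0.0451))^(1/4).
T = (9.33×10^11)^(1/4) = 983 K.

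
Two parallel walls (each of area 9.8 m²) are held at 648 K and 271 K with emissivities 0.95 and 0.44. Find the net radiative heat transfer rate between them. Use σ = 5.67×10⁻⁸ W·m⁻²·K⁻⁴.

For two large parallel gray plates, q = σ(T₁⁴ − T₂⁴) / (1/ε₁ + 1/ε₂ − 1).
1/ε₁ + 1/ε₂ − 1 = 1/0.95 + 1/0.44 − 1 = 2.325.
T₁⁴ − T₂⁴ = 1.76×10^11 − 5.39×10^9 = 1.71×10^11 K⁴.
q = 5.67×10⁻⁸ × 1.71×10^11 / 2.325 = 4170 W/m².
Q = q·A = 4170 × 9.8 = 40800 W.

Q ≈ 40800 W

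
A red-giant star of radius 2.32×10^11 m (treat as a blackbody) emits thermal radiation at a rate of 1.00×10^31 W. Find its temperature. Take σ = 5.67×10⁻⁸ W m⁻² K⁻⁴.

T ≈ 4020 K

A = 4πr² = 4π × (2.32×10^11)² = 6.76×10^23 m².
From P = σAT⁴, T = (P / σA)^(1/4) = (1.00×10^31 / (5.67×10⁻⁸ × 6.76×10^23))^(1/4).
T = (2.61×10^14)^(1/4) = 4020 K.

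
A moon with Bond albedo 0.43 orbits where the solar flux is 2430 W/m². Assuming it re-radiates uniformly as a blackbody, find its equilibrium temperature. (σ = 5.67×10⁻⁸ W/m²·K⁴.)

Power absorbed = (1−a)S·πR²; power emitted = 4πR²σT⁴. Equating and cancelling πR²:
T = ((1−a)S / 4σ)^(1/4) = (1390 / (4 × 5.67×10⁻⁸))^(1/4) = (6.11×10^9)^(1/4).
T = 280 K.

T ≈ 280 K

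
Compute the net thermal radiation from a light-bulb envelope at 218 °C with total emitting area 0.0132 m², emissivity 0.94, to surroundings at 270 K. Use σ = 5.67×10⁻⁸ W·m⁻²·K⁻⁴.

Q ≈ 37.2 W

Convert: 218 °C = 491 K.
Q = εσA(T⁴ − T_s⁴). T⁴ − T_s⁴ = (491)⁴ − (270)⁴ = 5.81×10^10 − 5.31×10^9 = 5.28×10^10 K⁴.
Q = 0.94 × 5.67×10⁻⁸ × 0.0132 × 5.28×10^10 = 37.2 W.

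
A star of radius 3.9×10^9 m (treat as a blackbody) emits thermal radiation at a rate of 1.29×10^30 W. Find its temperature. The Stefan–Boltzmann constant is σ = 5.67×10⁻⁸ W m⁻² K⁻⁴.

A = 4πr² = 4π × (3.9×10^9)² = 1.91×10^20 m².
From P = σAT⁴, T = (P / σA)^(1/4) = (1.29×10^30 / (5.67×10⁻⁸ × 1.91×10^20))^(1/4).
T = (1.19×10^17)^(1/4) = 18600 K.

T ≈ 18600 K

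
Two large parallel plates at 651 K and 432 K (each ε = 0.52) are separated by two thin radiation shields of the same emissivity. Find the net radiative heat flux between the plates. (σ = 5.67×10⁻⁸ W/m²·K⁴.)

q ≈ 961 W/m²

Each of the 3 gaps contributes resistance (2/ε − 1) = 2/0.52 − 1 = 2.846; total = 8.538.
q = σ(T₁⁴ − T₂⁴) / 8.538 = 5.67×10⁻⁸ × 1.45×10^11 / 8.538 = 961 W/m².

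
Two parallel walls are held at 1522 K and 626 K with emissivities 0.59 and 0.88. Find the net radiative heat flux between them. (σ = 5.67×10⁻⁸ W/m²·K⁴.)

For two large parallel gray plates, q = σ(T₁⁴ − T₂⁴) / (1/ε₁ + 1/ε₂ − 1).
1/ε₁ + 1/ε₂ − 1 = 1/0.59 + 1/0.88 − 1 = 1.831.
T₁⁴ − T₂⁴ = 5.37×10^12 − 1.54×10^11 = 5.21×10^12 K⁴.
q = 5.67×10⁻⁸ × 5.21×10^12 / 1.831 = 1.61×10^5 W/m².

q ≈ 1.61×10^5 W/m²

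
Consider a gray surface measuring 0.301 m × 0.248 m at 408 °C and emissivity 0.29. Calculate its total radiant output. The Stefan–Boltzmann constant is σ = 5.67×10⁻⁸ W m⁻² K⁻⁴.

P ≈ 264 W

A = 0.301 × 0.248 = 0.0746 m².
408 °C = 681 K.
Stefan–Boltzmann: P = εσAT⁴ = 0.29 × 5.67×10⁻⁸ × 0.0746 × (681)⁴ = 0.29 × 5.67×10⁻⁸ × 0.0746 × 2.15×10^11.
P = 264 W.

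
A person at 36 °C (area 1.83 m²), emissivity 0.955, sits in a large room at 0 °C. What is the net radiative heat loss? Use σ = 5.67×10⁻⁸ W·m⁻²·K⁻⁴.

Q ≈ 353 W

Convert: 36 °C = 309 K; 0 °C = 273 K.
Q = εσA(T⁴ − T_s⁴). T⁴ − T_s⁴ = (309)⁴ − (273)⁴ = 9.12×10^9 − 5.55×10^9 = 3.56×10^9 K⁴.
Q = 0.955 × 5.67×10⁻⁸ × 1.83 × 3.56×10^9 = 353 W.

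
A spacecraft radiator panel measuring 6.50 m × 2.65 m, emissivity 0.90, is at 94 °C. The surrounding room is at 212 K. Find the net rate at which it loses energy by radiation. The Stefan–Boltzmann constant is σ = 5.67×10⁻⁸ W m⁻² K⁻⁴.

A = 6.50 × 2.65 = 17.2 m².
Convert: 94 °C = 367 K.
Q = εσA(T⁴ − T_s⁴). T⁴ − T_s⁴ = (367)⁴ − (212)⁴ = 1.81×10^10 − 2.02×10^9 = 1.61×10^10 K⁴.
Q = 0.90 × 5.67×10⁻⁸ × 17.2 × 1.61×10^10 = 14200 W.

Q ≈ 14200 W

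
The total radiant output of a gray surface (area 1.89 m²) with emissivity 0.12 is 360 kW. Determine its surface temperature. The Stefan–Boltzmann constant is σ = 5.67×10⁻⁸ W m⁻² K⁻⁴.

T ≈ 2300 K

From P = εσAT⁴, T = (P / εσA)^(1/4) = (3.60×10^5 / (0.12 × 5.67×10⁻⁸ × 1.89))^(1/4).
T = (2.80×10^13)^(1/4) = 2300 K.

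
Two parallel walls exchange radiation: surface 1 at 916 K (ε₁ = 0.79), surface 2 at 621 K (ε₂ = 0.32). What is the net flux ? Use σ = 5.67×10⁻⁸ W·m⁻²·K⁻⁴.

For two large parallel gray plates, q = σ(T₁⁴ − T₂⁴) / (1/ε₁ + 1/ε₂ − 1).
1/ε₁ + 1/ε₂ − 1 = 1/0.79 + 1/0.32 − 1 = 3.391.
T₁⁴ − T₂⁴ = 7.04×10^11 − 1.49×10^11 = 5.55×10^11 K⁴.
q = 5.67×10⁻⁸ × 5.55×10^11 / 3.391 = 9290 W/m².

q ≈ 9290 W/m²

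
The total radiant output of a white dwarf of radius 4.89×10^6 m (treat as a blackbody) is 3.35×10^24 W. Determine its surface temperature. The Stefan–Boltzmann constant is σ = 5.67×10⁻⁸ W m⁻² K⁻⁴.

A = 4πr² = 4π × (4.89×10^6)² = 3.00×10^14 m².
From P = σAT⁴, T = (P / σA)^(1/4) = (3.35×10^24 / (5.67×10⁻⁸ × 3.00×10^14))^(1/4).
T = (1.97×10^17)^(1/4) = 21100 K.

T ≈ 21100 K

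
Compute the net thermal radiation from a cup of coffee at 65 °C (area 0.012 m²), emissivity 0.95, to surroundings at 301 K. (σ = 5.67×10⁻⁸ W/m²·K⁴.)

Q ≈ 3.13 W

Convert: 65 °C = 338 K.
Q = εσA(T⁴ − T_s⁴). T⁴ − T_s⁴ = (338)⁴ − (301)⁴ = 1.31×10^10 − 8.21×10^9 = 4.84×10^9 K⁴.
Q = 0.95 × 5.67×10⁻⁸ × 0.0120 × 4.84×10^9 = 3.13 W.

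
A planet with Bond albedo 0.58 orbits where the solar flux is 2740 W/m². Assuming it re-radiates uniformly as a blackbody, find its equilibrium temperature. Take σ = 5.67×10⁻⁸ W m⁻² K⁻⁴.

T ≈ 267 K

Power absorbed = (1−a)S·πR²; power emitted = 4πR²σT⁴. Equating and cancelling πR²:
T = ((1−a)S / 4σ)^(1/4) = (1150 / (4 × 5.67×10⁻⁸))^(1/4) = (5.07×10^9)^(1/4).
T = 267 K.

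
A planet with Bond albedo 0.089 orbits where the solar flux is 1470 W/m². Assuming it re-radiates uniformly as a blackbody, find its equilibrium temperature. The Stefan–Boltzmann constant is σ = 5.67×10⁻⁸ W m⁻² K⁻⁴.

T ≈ 277 K

Power absorbed = (1−a)S·πR²; power emitted = 4πR²σT⁴. Equating and cancelling πR²:
T = ((1−a)S / 4σ)^(1/4) = (1340 / (4 × 5.67×10⁻⁸))^(1/4) = (5.90×10^9)^(1/4).
T = 277 K.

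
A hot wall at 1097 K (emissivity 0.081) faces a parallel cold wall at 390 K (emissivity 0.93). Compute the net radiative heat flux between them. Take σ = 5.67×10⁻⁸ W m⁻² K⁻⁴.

q ≈ 6510 W/m²

For two large parallel gray plates, q = σ(T₁⁴ − T₂⁴) / (1/ε₁ + 1/ε₂ − 1).
1/ε₁ + 1/ε₂ − 1 = 1/0.081 + 1/0.93 − 1 = 12.42.
T₁⁴ − T₂⁴ = 1.45×10^12 − 2.31×10^10 = 1.43×10^12 K⁴.
q = 5.67×10⁻⁸ × 1.43×10^12 / 12.42 = 6510 W/m².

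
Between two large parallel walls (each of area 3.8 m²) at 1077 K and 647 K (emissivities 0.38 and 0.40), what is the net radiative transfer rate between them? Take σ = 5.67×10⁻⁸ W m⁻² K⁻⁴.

For two large parallel gray plates, q = σ(T₁⁴ − T₂⁴) / (1/ε₁ + 1/ε₂ − 1).
1/ε₁ + 1/ε₂ − 1 = 1/0.38 + 1/0.40 − 1 = 4.132.
T₁⁴ − T₂⁴ = 1.35×10^12 − 1.75×10^11 = 1.17×10^12 K⁴.
q = 5.67×10⁻⁸ × 1.17×10^12 / 4.132 = 16100 W/m².
Q = q·A = 16100 × 3.8 = 61000 W.

Q ≈ 61000 W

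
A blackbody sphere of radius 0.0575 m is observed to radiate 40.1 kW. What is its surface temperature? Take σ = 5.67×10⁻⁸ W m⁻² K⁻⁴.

T ≈ 2030 K

A = 4πr² = 4π × (0.0575)² = 0.0415 m².
From P = σAT⁴, T = (P / σA)^(1/4) = (40100 / (5.67×10⁻⁸ × 0.0415))^(1/4).
T = (1.70×10^13)^(1/4) = 2030 K.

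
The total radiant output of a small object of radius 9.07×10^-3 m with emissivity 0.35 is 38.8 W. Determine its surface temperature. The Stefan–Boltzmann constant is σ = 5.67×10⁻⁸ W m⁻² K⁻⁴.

T ≈ 1170 K

A = 4πr² = 4π × (9.07×10^-3)² = 1.03×10^-3 m².
From P = εσAT⁴, T = (P / εσA)^(1/4) = (38.8 / (0.35 × 5.67×10⁻⁸ × 1.03×10^-3))^(1/4).
T = (1.89×10^12)^(1/4) = 1170 K.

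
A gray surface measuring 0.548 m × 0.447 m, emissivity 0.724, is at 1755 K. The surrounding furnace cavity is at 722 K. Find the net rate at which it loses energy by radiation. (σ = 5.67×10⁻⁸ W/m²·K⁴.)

Q ≈ 92700 W

A = 0.548 × 0.447 = 0.245 m².
Q = εσA(T⁴ − T_s⁴). T⁴ − T_s⁴ = (1755)⁴ − (722)⁴ = 9.49×10^12 − 2.72×10^11 = 9.21×10^12 K⁴.
Q = 0.724 × 5.67×10⁻⁸ × 0.245 × 9.21×10^12 = 92700 W.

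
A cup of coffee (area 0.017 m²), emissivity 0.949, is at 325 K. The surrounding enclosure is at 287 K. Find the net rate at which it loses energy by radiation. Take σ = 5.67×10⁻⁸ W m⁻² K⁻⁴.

Q ≈ 4.00 W

Q = εσA(T⁴ − T_s⁴). T⁴ − T_s⁴ = (325)⁴ − (287)⁴ = 1.12×10^10 − 6.78×10^9 = 4.37×10^9 K⁴.
Q = 0.949 × 5.67×10⁻⁸ × 0.0170 × 4.37×10^9 = 4.00 W.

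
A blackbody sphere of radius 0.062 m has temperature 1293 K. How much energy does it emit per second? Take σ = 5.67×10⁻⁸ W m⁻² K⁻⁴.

A = 4πr² = 4π × (0.062)² = 0.0483 m².
P = σAT⁴ = 5.67×10⁻⁸ × 0.0483 × (1293)⁴ = 5.67×10⁻⁸ × 0.0483 × 2.80×10^12.
P = 7660 W.

P ≈ 7660 W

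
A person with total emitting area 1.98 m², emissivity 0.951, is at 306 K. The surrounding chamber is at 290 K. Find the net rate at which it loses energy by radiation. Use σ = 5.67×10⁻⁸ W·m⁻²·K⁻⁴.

Q ≈ 181 W

Q = εσA(T⁴ − T_s⁴). T⁴ − T_s⁴ = (306)⁴ − (290)⁴ = 8.77×10^9 − 7.07×10^9 = 1.69×10^9 K⁴.
Q = 0.951 × 5.67×10⁻⁸ × 1.98 × 1.69×10^9 = 181 W.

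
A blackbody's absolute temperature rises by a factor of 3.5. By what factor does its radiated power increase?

P ∝ T⁴, so the power scales as (3.5)⁴ = 150.

factor ≈ 150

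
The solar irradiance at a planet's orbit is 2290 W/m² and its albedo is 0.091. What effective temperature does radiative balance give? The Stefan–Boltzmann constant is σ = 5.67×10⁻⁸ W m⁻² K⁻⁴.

T ≈ 310 K

Power absorbed = (1−a)S·πR²; power emitted = 4πR²σT⁴. Equating and cancelling πR²:
T = ((1−a)S / 4σ)^(1/4) = (2080 / (4 × 5.67×10⁻⁸))^(1/4) = (9.18×10^9)^(1/4).
T = 310 K.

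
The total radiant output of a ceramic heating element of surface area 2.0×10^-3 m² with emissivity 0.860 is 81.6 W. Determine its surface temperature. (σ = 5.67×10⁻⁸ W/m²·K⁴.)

T ≈ 956 K

From P = εσAT⁴, T = (P / εσA)^(1/4) = (81.6 / (0.860 × 5.67×10⁻⁸ × 2.00×10^-3))^(1/4).
T = (8.37×10^11)^(1/4) = 956 K.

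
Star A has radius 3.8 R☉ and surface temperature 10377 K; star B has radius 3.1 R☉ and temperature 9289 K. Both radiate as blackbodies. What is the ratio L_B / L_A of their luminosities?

L = 4πR²σT⁴ ∝ R²T⁴, so L_B/L_A = (3.1/3.8)² × (9289/10377)⁴ = 0.666 × 0.642 = 0.427.

L_B/L_A ≈ 0.427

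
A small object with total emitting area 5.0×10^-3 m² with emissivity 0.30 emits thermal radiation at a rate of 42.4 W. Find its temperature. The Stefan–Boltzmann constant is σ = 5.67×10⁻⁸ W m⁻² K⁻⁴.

From P = εσAT⁴, T = (P / εσA)^(1/4) = (42.4 / (0.30 × 5.67×10⁻⁸ × 5.00×10^-3))^(1/4).
T = (4.99×10^11)^(1/4) = 840 K.

T ≈ 840 K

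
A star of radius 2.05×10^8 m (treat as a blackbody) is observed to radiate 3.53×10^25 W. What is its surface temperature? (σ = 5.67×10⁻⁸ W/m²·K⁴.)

A = 4πr² = 4π × (2.05×10^8)² = 5.28×10^17 m².
From P = σAT⁴, T = (P / σA)^(1/4) = (3.53×10^25 / (5.67×10⁻⁸ × 5.28×10^17))^(1/4).
T = (1.18×10^15)^(1/4) = 5860 K.

T ≈ 5860 K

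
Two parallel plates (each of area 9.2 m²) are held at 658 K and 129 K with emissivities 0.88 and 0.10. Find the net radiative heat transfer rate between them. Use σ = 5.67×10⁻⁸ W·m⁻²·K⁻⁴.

For two large parallel gray plates, q = σ(T₁⁴ − T₂⁴) / (1/ε₁ + 1/ε₂ − 1).
1/ε₁ + 1/ε₂ − 1 = 1/0.88 + 1/0.10 − 1 = 10.14.
T₁⁴ − T₂⁴ = 1.87×10^11 − 2.77×10^8 = 1.87×10^11 K⁴.
q = 5.67×10⁻⁸ × 1.87×10^11 / 10.14 = 1050 W/m².
Q = q·A = 1050 × 9.2 = 9630 W.

Q ≈ 9630 W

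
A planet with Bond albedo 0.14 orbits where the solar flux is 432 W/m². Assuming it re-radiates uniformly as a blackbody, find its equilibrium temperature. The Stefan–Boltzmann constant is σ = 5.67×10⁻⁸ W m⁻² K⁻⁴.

T ≈ 201 K

Power absorbed = (1−a)S·πR²; power emitted = 4πR²σT⁴. Equating and cancelling πR²:
T = ((1−a)S / 4σ)^(1/4) = (372 / (4 × 5.67×10⁻⁸))^(1/4) = (1.64×10^9)^(1/4).
T = 201 K.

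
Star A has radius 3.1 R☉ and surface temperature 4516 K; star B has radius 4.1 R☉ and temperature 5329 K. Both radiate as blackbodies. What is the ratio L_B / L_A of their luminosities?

L = 4πR²σT⁴ ∝ R²T⁴, so L_B/L_A = (4.1/3.1)² × (5329/4516)⁴ = 1.75 × 1.94 = 3.39.

L_B/L_A ≈ 3.39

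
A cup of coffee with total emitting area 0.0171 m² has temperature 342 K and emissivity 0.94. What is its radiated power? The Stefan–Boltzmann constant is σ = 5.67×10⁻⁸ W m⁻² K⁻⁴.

P ≈ 12.5 W

P = εσAT⁴ = 0.94 × 5.67×10⁻⁸ × 0.0171 × (342)⁴ = 0.94 × 5.67×10⁻⁸ × 0.0171 × 1.37×10^10.
P = 12.5 W.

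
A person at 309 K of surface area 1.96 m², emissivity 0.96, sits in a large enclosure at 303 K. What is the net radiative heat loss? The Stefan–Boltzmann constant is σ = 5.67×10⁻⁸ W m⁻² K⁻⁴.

Q ≈ 73.4 W

Q = εσA(T⁴ − T_s⁴). T⁴ − T_s⁴ = (309)⁴ − (303)⁴ = 9.12×10^9 − 8.43×10^9 = 6.88×10^8 K⁴.
Q = 0.96 × 5.67×10⁻⁸ × 1.96 × 6.88×10^8 = 73.4 W.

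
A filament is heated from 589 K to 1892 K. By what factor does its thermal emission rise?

P ∝ T⁴, so the ratio is (1892/589)⁴ = (3.212)⁴ = 106.

ratio ≈ 106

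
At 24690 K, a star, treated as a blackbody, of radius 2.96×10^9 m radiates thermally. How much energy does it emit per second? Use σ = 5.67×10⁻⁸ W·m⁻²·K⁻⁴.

A = 4πr² = 4π × (2.96×10^9)² = 1.10×10^20 m².
P = σAT⁴ = 5.67×10⁻⁸ × 1.10×10^20 × (24690)⁴ = 5.67×10⁻⁸ × 1.10×10^20 × 3.72×10^17.
P = 2.32×10^30 W.

P ≈ 2.32×10^30 W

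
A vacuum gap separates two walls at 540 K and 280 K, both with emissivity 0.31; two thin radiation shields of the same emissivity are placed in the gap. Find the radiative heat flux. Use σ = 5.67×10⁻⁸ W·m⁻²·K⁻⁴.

q ≈ 273 W/m²

Each of the 3 gaps contributes resistance (2/ε − 1) = 2/0.31 − 1 = 5.452; total = 16.35.
q = σ(T₁⁴ − T₂⁴) / 16.35 = 5.67×10⁻⁸ × 7.89×10^10 / 16.35 = 273 W/m².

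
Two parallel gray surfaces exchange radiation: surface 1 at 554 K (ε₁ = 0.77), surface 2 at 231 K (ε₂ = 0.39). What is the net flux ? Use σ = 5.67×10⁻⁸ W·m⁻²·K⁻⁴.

q ≈ 1810 W/m²

For two large parallel gray plates, q = σ(T₁⁴ − T₂⁴) / (1/ε₁ + 1/ε₂ − 1).
1/ε₁ + 1/ε₂ − 1 = 1/0.77 + 1/0.39 − 1 = 2.863.
T₁⁴ − T₂⁴ = 9.42×10^10 − 2.85×10^9 = 9.14×10^10 K⁴.
q = 5.67×10⁻⁸ × 9.14×10^10 / 2.863 = 1810 W/m².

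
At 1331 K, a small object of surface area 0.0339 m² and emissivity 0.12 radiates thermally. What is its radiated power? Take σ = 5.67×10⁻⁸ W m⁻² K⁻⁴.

Stefan–Boltzmann: P = εσAT⁴ = 0.12 × 5.67×10⁻⁸ × 0.0339 × (1331)⁴ = 0.12 × 5.67×10⁻⁸ × 0.0339 × 3.14×10^12.
P = 724 W.

P ≈ 724 W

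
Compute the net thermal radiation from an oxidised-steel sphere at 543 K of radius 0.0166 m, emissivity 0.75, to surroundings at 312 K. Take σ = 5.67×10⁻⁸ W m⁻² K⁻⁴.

A = 4πr² = 4π × (0.0166)² = 3.46×10^-3 m².
Q = εσA(T⁴ − T_s⁴). T⁴ − T_s⁴ = (543)⁴ − (312)⁴ = 8.69×10^10 − 9.48×10^9 = 7.75×10^10 K⁴.
Q = 0.75 × 5.67×10⁻⁸ × 3.46×10^-3 × 7.75×10^10 = 11.4 W.

Q ≈ 11.4 W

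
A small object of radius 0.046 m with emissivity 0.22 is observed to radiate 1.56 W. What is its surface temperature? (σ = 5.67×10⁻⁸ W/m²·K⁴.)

A = 4πr² = 4π × (0.046)² = 0.0266 m².
From P = εσAT⁴, T = (P / εσA)^(1/4) = (1.56 / (0.22 × 5.67×10⁻⁸ × 0.0266))^(1/4).
T = (4.70×10^9)^(1/4) = 262 K.

T ≈ 262 K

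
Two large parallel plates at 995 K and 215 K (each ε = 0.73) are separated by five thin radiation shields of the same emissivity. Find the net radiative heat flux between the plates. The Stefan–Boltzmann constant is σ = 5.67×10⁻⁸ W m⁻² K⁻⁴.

q ≈ 5310 W/m²

Each of the 6 gaps contributes resistance (2/ε − 1) = 2/0.73 − 1 = 1.740; total = 10.44.
q = σ(T₁⁴ − T₂⁴) / 10.44 = 5.67×10⁻⁸ × 9.78×10^11 / 10.44 = 5310 W/m².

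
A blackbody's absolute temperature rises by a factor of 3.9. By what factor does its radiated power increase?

P ∝ T⁴, so the power scales as (3.9)⁴ = 231.

factor ≈ 231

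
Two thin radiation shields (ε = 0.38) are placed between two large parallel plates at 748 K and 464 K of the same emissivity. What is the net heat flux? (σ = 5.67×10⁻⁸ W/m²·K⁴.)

q ≈ 1180 W/m²

Each of the 3 gaps contributes resistance (2/ε − 1) = 2/0.38 − 1 = 4.263; total = 12.79.
q = σ(T₁⁴ − T₂⁴) / 12.79 = 5.67×10⁻⁸ × 2.67×10^11 / 12.79 = 1180 W/m².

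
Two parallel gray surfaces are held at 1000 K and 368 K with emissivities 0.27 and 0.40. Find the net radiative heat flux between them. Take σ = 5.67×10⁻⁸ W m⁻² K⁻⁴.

q ≈ 10700 W/m²

For two large parallel gray plates, q = σ(T₁⁴ − T₂⁴) / (1/ε₁ + 1/ε₂ − 1).
1/ε₁ + 1/ε₂ − 1 = 1/0.27 + 1/0.40 − 1 = 5.204.
T₁⁴ − T₂⁴ = 1.00×10^12 − 1.83×10^10 = 9.82×10^11 K⁴.
q = 5.67×10⁻⁸ × 9.82×10^11 / 5.204 = 10700 W/m².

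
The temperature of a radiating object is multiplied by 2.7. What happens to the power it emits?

P ∝ T⁴, so the power scales as (2.7)⁴ = 53.1.

factor ≈ 53.1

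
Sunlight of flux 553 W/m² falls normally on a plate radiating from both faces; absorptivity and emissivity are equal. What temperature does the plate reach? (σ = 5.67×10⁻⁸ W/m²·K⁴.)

Absorbed flux αS = emitted flux 2εσT⁴ per unit area; with α = ε this gives T = (S/2σ)^(1/4).
T = (553 / (2 × 5.67×10⁻⁸))^(1/4) = (4.88×10^9)^(1/4).
T = 264 K.

T ≈ 264 K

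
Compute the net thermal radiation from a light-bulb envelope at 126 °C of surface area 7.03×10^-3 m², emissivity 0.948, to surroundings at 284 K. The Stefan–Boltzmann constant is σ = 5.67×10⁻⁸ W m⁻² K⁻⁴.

Convert: 126 °C = 399 K.
Q = εσA(T⁴ − T_s⁴). T⁴ − T_s⁴ = (399)⁴ − (284)⁴ = 2.53×10^10 − 6.51×10^9 = 1.88×10^10 K⁴.
Q = 0.948 × 5.67×10⁻⁸ × 7.03×10^-3 × 1.88×10^10 = 7.12 W.

Q ≈ 7.12 W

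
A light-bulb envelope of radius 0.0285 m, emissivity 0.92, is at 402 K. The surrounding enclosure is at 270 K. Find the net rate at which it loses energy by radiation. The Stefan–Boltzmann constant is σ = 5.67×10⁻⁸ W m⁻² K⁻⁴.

Q ≈ 11.1 W

A = 4πr² = 4π × (0.0285)² = 0.0102 m².
Q = εσA(T⁴ − T_s⁴). T⁴ − T_s⁴ = (402)⁴ − (270)⁴ = 2.61×10^10 − 5.31×10^9 = 2.08×10^10 K⁴.
Q = 0.92 × 5.67×10⁻⁸ × 0.0102 × 2.08×10^10 = 11.1 W.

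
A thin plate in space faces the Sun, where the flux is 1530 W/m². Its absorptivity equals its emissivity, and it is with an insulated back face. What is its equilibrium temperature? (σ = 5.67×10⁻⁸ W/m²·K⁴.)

Absorbed flux αS = emitted flux εσT⁴ (one radiating face); with α = ε, T = (S/σ)^(1/4).
T = (1530 / 5.67×10⁻⁸)^(1/4) = (2.70×10^10)^(1/4).
T = 405 K.

T ≈ 405 K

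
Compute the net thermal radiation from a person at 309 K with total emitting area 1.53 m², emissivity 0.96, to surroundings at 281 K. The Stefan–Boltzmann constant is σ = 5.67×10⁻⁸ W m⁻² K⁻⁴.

Q ≈ 240 W

Q = εσA(T⁴ − T_s⁴). T⁴ − T_s⁴ = (309)⁴ − (281)⁴ = 9.12×10^9 − 6.23×10^9 = 2.88×10^9 K⁴.
Q = 0.96 × 5.67×10⁻⁸ × 1.53 × 2.88×10^9 = 240 W.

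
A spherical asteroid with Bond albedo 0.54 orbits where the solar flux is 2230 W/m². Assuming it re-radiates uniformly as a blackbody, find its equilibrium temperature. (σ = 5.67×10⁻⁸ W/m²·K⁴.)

T ≈ 259 K

Power absorbed = (1−a)S·πR²; power emitted = 4πR²σT⁴. Equating and cancelling πR²:
T = ((1−a)S / 4σ)^(1/4) = (1030 / (4 × 5.67×10⁻⁸))^(1/4) = (4.52×10^9)^(1/4).
T = 259 K.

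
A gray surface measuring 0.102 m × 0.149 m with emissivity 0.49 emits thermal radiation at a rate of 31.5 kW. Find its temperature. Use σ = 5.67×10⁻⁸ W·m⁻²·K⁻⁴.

T ≈ 2940 K

A = 0.102 × 0.149 = 0.0152 m².
From P = εσAT⁴, T = (P / εσA)^(1/4) = (31500 / (0.49 × 5.67×10⁻⁸ × 0.0152))^(1/4).
T = (7.46×10^13)^(1/4) = 2940 K.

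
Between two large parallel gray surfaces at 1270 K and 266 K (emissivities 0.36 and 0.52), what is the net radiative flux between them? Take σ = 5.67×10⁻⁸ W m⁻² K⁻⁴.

q ≈ 39800 W/m²

For two large parallel gray plates, q = σ(T₁⁴ − T₂⁴) / (1/ε₁ + 1/ε₂ − 1).
1/ε₁ + 1/ε₂ − 1 = 1/0.36 + 1/0.52 − 1 = 3.701.
T₁⁴ − T₂⁴ = 2.60×10^12 − 5.01×10^9 = 2.60×10^12 K⁴.
q = 5.67×10⁻⁸ × 2.60×10^12 / 3.701 = 39800 W/m².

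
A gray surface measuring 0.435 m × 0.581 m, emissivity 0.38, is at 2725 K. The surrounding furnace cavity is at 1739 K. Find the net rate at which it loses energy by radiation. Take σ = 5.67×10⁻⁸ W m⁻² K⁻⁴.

Q ≈ 2.50×10^5 W

A = 0.435 × 0.581 = 0.253 m².
Q = εσA(T⁴ − T_s⁴). T⁴ − T_s⁴ = (2725)⁴ − (1739)⁴ = 5.51×10^13 − 9.15×10^12 = 4.60×10^13 K⁴.
Q = 0.38 × 5.67×10⁻⁸ × 0.253 × 4.60×10^13 = 2.50×10^5 W.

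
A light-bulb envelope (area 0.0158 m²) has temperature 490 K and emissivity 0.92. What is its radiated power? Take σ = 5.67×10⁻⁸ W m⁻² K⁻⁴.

P = εσAT⁴ = 0.92 × 5.67×10⁻⁸ × 0.0158 × (490)⁴ = 0.92 × 5.67×10⁻⁸ × 0.0158 × 5.76×10^10.
P = 47.5 W.

P ≈ 47.5 W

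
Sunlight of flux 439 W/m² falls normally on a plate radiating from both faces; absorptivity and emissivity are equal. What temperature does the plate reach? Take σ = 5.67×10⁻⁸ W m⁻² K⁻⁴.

T ≈ 249 K

Absorbed flux αS = emitted flux 2εσT⁴ per unit area; with α = ε this gives T = (S/2σ)^(1/4).
T = (439 / (2 × 5.67×10⁻⁸))^(1/4) = (3.87×10^9)^(1/4).
T = 249 K.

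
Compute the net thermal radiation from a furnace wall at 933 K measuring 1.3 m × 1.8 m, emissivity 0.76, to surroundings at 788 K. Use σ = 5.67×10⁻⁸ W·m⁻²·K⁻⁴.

Q ≈ 37500 W

A = 1.3 × 1.8 = 2.34 m².
Q = εσA(T⁴ − T_s⁴). T⁴ − T_s⁴ = (933)⁴ − (788)⁴ = 7.58×10^11 − 3.86×10^11 = 3.72×10^11 K⁴.
Q = 0.76 × 5.67×10⁻⁸ × 2.34 × 3.72×10^11 = 37500 W.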